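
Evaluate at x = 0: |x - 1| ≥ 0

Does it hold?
x = 0: LHS = |0 - 1| = |-1| = 1; 1 ≥ 0 — holds

The relation is satisfied at x = 0.

Answer: Yes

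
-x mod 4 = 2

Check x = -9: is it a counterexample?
Substitute x = -9 into the relation:
x = -9: LHS = (-(-9)) mod 4 = 9 mod 4 = 1; 1 = 2 — FAILS

Since the claim fails at x = -9, this value is a counterexample.

Answer: Yes, x = -9 is a counterexample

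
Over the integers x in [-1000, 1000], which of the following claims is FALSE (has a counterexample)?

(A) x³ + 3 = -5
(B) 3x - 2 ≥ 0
(A) x = 0: LHS = 0³ + 3 = 3; 3 = -5 — FAILS
(B) x = 0: LHS = 3·0 - 2 = -2; -2 ≥ 0 — FAILS

Answer: Both A and B are false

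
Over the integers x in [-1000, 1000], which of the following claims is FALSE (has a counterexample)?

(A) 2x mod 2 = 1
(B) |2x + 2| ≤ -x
(A) x = 0: LHS = (2·0) mod 2 = 0 mod 2 = 0; 0 = 1 — FAILS
(B) x = 0: LHS = |2·0 + 2| = |2| = 2, RHS = -0 = 0; 2 ≤ 0 — FAILS

Answer: Both A and B are false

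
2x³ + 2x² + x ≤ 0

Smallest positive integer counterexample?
Testing positive integers:
x = 1: LHS = 2·1³ + 2·1² + 1 = 5; 5 ≤ 0 — FAILS  ← smallest positive counterexample

Answer: x = 1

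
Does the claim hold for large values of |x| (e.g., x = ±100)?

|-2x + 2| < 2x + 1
x = 100: LHS = |-2·100 + 2| = |-198| = 198, RHS = 2·100 + 1 = 201; 198 < 201 — holds
x = -100: LHS = |-2·(-100) + 2| = |202| = 202, RHS = 2·(-100) + 1 = -199; 202 < -199 — FAILS

Answer: Partially: holds for x = 100, fails for x = -100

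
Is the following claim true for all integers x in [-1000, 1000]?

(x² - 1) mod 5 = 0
The claim fails at x = 0:
x = 0: LHS = (0² - 1) mod 5 = (-1) mod 5 = 4; 4 = 0 — FAILS

Because a single integer refutes it, the statement is false.

Answer: False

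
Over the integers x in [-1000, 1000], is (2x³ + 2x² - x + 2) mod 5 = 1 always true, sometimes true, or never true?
Holds at x = -2: LHS = (2·(-2)³ + 2·(-2)² - (-2) + 2) mod 5 = (-4) mod 5 = 1; 1 = 1 — holds
Fails at x = 0: LHS = (2·0³ + 2·0² - 0 + 2) mod 5 = 2 mod 5 = 2; 2 = 1 — FAILS
It is satisfied by some integers in the range but not all.

Answer: Sometimes true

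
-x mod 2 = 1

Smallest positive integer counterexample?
Testing positive integers:
x = 1: LHS = (-1) mod 2 = 1; 1 = 1 — holds
x = 2: LHS = (-2) mod 2 = 0; 0 = 1 — FAILS  ← smallest positive counterexample

Answer: x = 2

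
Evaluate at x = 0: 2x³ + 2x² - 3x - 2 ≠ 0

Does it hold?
x = 0: LHS = 2·0³ + 2·0² - 3·0 - 2 = -2; -2 ≠ 0 — holds

The relation is satisfied at x = 0.

Answer: Yes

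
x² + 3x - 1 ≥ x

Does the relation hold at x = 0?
x = 0: LHS = 0² + 3·0 - 1 = -1; -1 ≥ 0 — FAILS

The relation fails at x = 0, so x = 0 is a counterexample.

Answer: No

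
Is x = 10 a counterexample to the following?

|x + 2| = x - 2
Substitute x = 10 into the relation:
x = 10: LHS = |10 + 2| = |12| = 12, RHS = 10 - 2 = 8; 12 = 8 — FAILS

Since the claim fails at x = 10, this value is a counterexample.

Answer: Yes, x = 10 is a counterexample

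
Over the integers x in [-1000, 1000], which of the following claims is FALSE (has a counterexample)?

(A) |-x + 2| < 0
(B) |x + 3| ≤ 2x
(A) x = 0: LHS = |-0 + 2| = |2| = 2; 2 < 0 — FAILS
(B) x = 0: LHS = |0 + 3| = |3| = 3, RHS = 2·0 = 0; 3 ≤ 0 — FAILS

Answer: Both A and B are false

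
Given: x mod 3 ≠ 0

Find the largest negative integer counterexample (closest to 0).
Testing negative integers from -1 downward:
x = -1: LHS = (-1) mod 3 = 2; 2 ≠ 0 — holds
x = -2: LHS = (-2) mod 3 = 1; 1 ≠ 0 — holds
x = -3: LHS = (-3) mod 3 = 0; 0 ≠ 0 — FAILS  ← closest negative counterexample to 0

Answer: x = -3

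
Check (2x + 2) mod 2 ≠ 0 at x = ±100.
x = 100: LHS = (2·100 + 2) mod 2 = 202 mod 2 = 0; 0 ≠ 0 — FAILS
x = -100: LHS = (2·(-100) + 2) mod 2 = (-198) mod 2 = 0; 0 ≠ 0 — FAILS

Answer: No, fails for both x = 100 and x = -100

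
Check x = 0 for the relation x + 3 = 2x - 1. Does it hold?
x = 0: LHS = 0 + 3 = 3, RHS = 2·0 - 1 = -1; 3 = -1 — FAILS

The relation fails at x = 0, so x = 0 is a counterexample.

Answer: No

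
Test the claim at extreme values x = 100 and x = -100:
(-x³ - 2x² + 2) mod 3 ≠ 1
x = 100: LHS = (-100³ - 2·100² + 2) mod 3 = (-1019998) mod 3 = 2; 2 ≠ 1 — holds
x = -100: LHS = (-(-100)³ - 2·(-100)² + 2) mod 3 = 980002 mod 3 = 1; 1 ≠ 1 — FAILS

Answer: Partially: holds for x = 100, fails for x = -100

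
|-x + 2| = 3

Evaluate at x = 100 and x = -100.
x = 100: LHS = |-100 + 2| = |-98| = 98; 98 = 3 — FAILS
x = -100: LHS = |-(-100) + 2| = |102| = 102; 102 = 3 — FAILS

Answer: No, fails for both x = 100 and x = -100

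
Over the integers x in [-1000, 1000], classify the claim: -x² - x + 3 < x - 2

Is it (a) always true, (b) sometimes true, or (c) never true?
Holds at x = 2: LHS = -2² - 2 + 3 = -3, RHS = 2 - 2 = 0; -3 < 0 — holds
Fails at x = 0: LHS = -0² - 0 + 3 = 3, RHS = 0 - 2 = -2; 3 < -2 — FAILS
It is satisfied by some integers in the range but not all.

Answer: Sometimes true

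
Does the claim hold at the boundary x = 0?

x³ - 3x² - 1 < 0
x = 0: LHS = 0³ - 3·0² - 1 = -1; -1 < 0 — holds

The relation is satisfied at x = 0.

Answer: Yes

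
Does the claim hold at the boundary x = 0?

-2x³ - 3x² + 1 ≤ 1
x = 0: LHS = -2·0³ - 3·0² + 1 = 1; 1 ≤ 1 — holds

The relation is satisfied at x = 0.

Answer: Yes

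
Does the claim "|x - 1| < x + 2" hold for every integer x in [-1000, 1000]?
The claim fails at x = -1:
x = -1: LHS = |(-1) - 1| = |-2| = 2, RHS = (-1) + 2 = 1; 2 < 1 — FAILS

Because a single integer refutes it, the statement is false.

Answer: False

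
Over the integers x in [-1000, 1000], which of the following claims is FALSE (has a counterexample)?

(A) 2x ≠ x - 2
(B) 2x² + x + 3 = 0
(A) x = -2: LHS = 2·(-2) = -4, RHS = (-2) - 2 = -4; -4 ≠ -4 — FAILS
(B) x = 0: LHS = 2·0² + 0 + 3 = 3; 3 = 0 — FAILS

Answer: Both A and B are false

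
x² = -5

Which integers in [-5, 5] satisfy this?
Over all integers in [-5, 5], LHS − RHS is always positive; it is smallest at x = 0, where it equals 5:
x = 0: LHS = 0² = 0; 0 = -5 — FAILS
At the ends of the range:
x = -5: LHS = (-5)² = 25; 25 = -5 — FAILS
x = 5: LHS = 5² = 25; 25 = -5 — FAILS
Hence LHS − RHS is never 0, i.e. the two sides are never equal, so the claimed relation (=) fails for every integer in [-5, 5].

Answer: None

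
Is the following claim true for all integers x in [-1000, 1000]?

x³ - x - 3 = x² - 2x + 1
The claim fails at x = 0:
x = 0: LHS = 0³ - 0 - 3 = -3, RHS = 0² - 2·0 + 1 = 1; -3 = 1 — FAILS

Because a single integer refutes it, the statement is false.

Answer: False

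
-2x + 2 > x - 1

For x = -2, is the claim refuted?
Substitute x = -2 into the relation:
x = -2: LHS = -2·(-2) + 2 = 6, RHS = (-2) - 1 = -3; 6 > -3 — holds

The claim holds here, so x = -2 is not a counterexample. (A counterexample exists elsewhere, e.g. x = 1.)

Answer: No, x = -2 is not a counterexample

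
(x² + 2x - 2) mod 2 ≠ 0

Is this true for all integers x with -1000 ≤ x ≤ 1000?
The claim fails at x = 0:
x = 0: LHS = (0² + 2·0 - 2) mod 2 = (-2) mod 2 = 0; 0 ≠ 0 — FAILS

Because a single integer refutes it, the statement is false.

Answer: False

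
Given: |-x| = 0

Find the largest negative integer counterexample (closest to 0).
Testing negative integers from -1 downward:
x = -1: LHS = |-(-1)| = |1| = 1; 1 = 0 — FAILS  ← closest negative counterexample to 0

Answer: x = -1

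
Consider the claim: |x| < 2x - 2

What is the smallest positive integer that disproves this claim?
Testing positive integers:
x = 1: LHS = |1| = 1, RHS = 2·1 - 2 = 0; 1 < 0 — FAILS  ← smallest positive counterexample

Answer: x = 1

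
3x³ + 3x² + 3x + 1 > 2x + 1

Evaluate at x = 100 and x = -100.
x = 100: LHS = 3·100³ + 3·100² + 3·100 + 1 = 3030301, RHS = 2·100 + 1 = 201; 3030301 > 201 — holds
x = -100: LHS = 3·(-100)³ + 3·(-100)² + 3·(-100) + 1 = -2970299, RHS = 2·(-100) + 1 = -199; -2970299 > -199 — FAILS

Answer: Partially: holds for x = 100, fails for x = -100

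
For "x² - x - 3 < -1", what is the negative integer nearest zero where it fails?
Testing negative integers from -1 downward:
x = -1: LHS = (-1)² - (-1) - 3 = -1; -1 < -1 — FAILS  ← closest negative counterexample to 0

Answer: x = -1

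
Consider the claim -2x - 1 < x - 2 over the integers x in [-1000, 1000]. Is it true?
The claim fails at x = 0:
x = 0: LHS = -2·0 - 1 = -1, RHS = 0 - 2 = -2; -1 < -2 — FAILS

Because a single integer refutes it, the statement is false.

Answer: False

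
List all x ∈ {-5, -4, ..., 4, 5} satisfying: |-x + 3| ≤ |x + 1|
Holds for: {1, 2, 3, 4, 5}
Fails for: {-5, -4, -3, -2, -1, 0}

Answer: {1, 2, 3, 4, 5}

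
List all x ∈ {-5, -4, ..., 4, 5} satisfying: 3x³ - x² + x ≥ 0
Holds for: {0, 1, 2, 3, 4, 5}
Fails for: {-5, -4, -3, -2, -1}

Answer: {0, 1, 2, 3, 4, 5}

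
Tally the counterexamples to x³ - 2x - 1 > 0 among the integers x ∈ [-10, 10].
Counterexamples in [-10, 10]: {-10, -9, -8, -7, -6, -5, -4, -3, -2, -1, 0, 1}.

Counting them gives 12 values.

Answer: 12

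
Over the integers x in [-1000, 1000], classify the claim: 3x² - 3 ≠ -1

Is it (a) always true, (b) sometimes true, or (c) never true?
Track d = LHS − RHS over the integers in [-1000, 1000]. Equality would need d = 0, but d changes sign only between consecutive integers, jumping over 0:
x = -1: LHS = 3·(-1)² - 3 = 0; 0 ≠ -1 — holds  (d = 1)
x = 0: LHS = 3·0² - 3 = -3; -3 ≠ -1 — holds  (d = -2)
x = 0: LHS = 3·0² - 3 = -3; -3 ≠ -1 — holds  (d = -2)
x = 1: LHS = 3·1² - 3 = 0; 0 ≠ -1 — holds  (d = 1)
Away from these crossings d keeps a constant sign, and checking every integer in [-1000, 1000] confirms d ≠ 0 throughout. Hence the two sides are never equal, so the relation holds for every integer in [-1000, 1000].

No counterexample exists.

Answer: Always true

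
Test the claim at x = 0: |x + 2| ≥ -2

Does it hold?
x = 0: LHS = |0 + 2| = |2| = 2; 2 ≥ -2 — holds

The relation is satisfied at x = 0.

Answer: Yes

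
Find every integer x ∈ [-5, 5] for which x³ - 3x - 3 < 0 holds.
Holds for: {-5, -4, -3, -2, -1, 0, 1, 2}
Fails for: {3, 4, 5}

Answer: {-5, -4, -3, -2, -1, 0, 1, 2}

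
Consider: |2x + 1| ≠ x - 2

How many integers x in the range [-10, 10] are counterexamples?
Over all integers in [-10, 10], LHS − RHS is always positive; it is smallest at x = 0, where it equals 3:
x = 0: LHS = |2·0 + 1| = |1| = 1, RHS = 0 - 2 = -2; 1 ≠ -2 — holds
At the ends of the range:
x = -10: LHS = |2·(-10) + 1| = |-19| = 19, RHS = (-10) - 2 = -12; 19 ≠ -12 — holds
x = 10: LHS = |2·10 + 1| = |21| = 21, RHS = 10 - 2 = 8; 21 ≠ 8 — holds
Hence LHS − RHS is never 0, i.e. the two sides are never equal, so the relation holds for every integer in [-10, 10].

No counterexample appears in that range.

Answer: 0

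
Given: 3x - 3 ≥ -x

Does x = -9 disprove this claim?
Substitute x = -9 into the relation:
x = -9: LHS = 3·(-9) - 3 = -30, RHS = -(-9) = 9; -30 ≥ 9 — FAILS

Since the claim fails at x = -9, this value is a counterexample.

Answer: Yes, x = -9 is a counterexample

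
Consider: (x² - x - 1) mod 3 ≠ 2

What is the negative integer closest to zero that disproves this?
Testing negative integers from -1 downward:
x = -1: LHS = ((-1)² - (-1) - 1) mod 3 = 1 mod 3 = 1; 1 ≠ 2 — holds
x = -2: LHS = ((-2)² - (-2) - 1) mod 3 = 5 mod 3 = 2; 2 ≠ 2 — FAILS  ← closest negative counterexample to 0

Answer: x = -2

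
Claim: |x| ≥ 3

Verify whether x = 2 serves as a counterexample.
Substitute x = 2 into the relation:
x = 2: LHS = |2| = 2; 2 ≥ 3 — FAILS

Since the claim fails at x = 2, this value is a counterexample.

Answer: Yes, x = 2 is a counterexample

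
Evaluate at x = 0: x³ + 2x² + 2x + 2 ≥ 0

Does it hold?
x = 0: LHS = 0³ + 2·0² + 2·0 + 2 = 2; 2 ≥ 0 — holds

The relation is satisfied at x = 0.

Answer: Yes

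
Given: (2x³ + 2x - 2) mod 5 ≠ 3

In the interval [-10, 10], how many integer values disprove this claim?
Counterexamples in [-10, 10]: {-10, -8, -7, -5, -3, -2, 0, 2, 3, 5, 7, 8, 10}.

Counting them gives 13 values.

Answer: 13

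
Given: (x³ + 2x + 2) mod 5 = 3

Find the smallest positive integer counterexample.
Testing positive integers:
x = 1: LHS = (1³ + 2·1 + 2) mod 5 = 5 mod 5 = 0; 0 = 3 — FAILS  ← smallest positive counterexample

Answer: x = 1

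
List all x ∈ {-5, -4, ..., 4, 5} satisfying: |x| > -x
Holds for: {1, 2, 3, 4, 5}
Fails for: {-5, -4, -3, -2, -1, 0}

Answer: {1, 2, 3, 4, 5}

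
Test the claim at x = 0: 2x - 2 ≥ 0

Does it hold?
x = 0: LHS = 2·0 - 2 = -2; -2 ≥ 0 — FAILS

The relation fails at x = 0, so x = 0 is a counterexample.

Answer: No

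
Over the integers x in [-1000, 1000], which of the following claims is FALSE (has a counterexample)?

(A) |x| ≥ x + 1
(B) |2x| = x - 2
(A) x = 0: LHS = |0| = 0, RHS = 0 + 1 = 1; 0 ≥ 1 — FAILS
(B) x = 0: LHS = |2·0| = |0| = 0, RHS = 0 - 2 = -2; 0 = -2 — FAILS

Answer: Both A and B are false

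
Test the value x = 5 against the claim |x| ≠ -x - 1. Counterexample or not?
Substitute x = 5 into the relation:
x = 5: LHS = |5| = 5, RHS = -5 - 1 = -6; 5 ≠ -6 — holds

The relation holds at x = 5, so it is not a counterexample.

Answer: No, x = 5 is not a counterexample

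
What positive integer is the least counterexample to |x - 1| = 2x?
Testing positive integers:
x = 1: LHS = |1 - 1| = |0| = 0, RHS = 2·1 = 2; 0 = 2 — FAILS  ← smallest positive counterexample

Answer: x = 1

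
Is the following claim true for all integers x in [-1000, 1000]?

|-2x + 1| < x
The claim fails at x = 0:
x = 0: LHS = |-2·0 + 1| = |1| = 1; 1 < 0 — FAILS

Because a single integer refutes it, the statement is false.

Answer: False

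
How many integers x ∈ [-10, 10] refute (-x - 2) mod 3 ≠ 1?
Counterexamples in [-10, 10]: {-9, -6, -3, 0, 3, 6, 9}.

Counting them gives 7 values.

Answer: 7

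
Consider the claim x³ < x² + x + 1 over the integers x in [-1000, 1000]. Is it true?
The claim fails at x = 2:
x = 2: LHS = 2³ = 8, RHS = 2² + 2 + 1 = 7; 8 < 7 — FAILS

Because a single integer refutes it, the statement is false.

Answer: False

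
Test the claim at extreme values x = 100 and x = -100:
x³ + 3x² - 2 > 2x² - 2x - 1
x = 100: LHS = 100³ + 3·100² - 2 = 1029998, RHS = 2·100² - 2·100 - 1 = 19799; 1029998 > 19799 — holds
x = -100: LHS = (-100)³ + 3·(-100)² - 2 = -970002, RHS = 2·(-100)² - 2·(-100) - 1 = 20199; -970002 > 20199 — FAILS

Answer: Partially: holds for x = 100, fails for x = -100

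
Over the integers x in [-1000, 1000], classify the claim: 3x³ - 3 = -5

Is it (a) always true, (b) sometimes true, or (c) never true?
Track d = LHS − RHS over the integers in [-1000, 1000]. Equality would need d = 0, but d changes sign only between consecutive integers, jumping over 0:
x = -1: LHS = 3·(-1)³ - 3 = -6; -6 = -5 — FAILS  (d = -1)
x = 0: LHS = 3·0³ - 3 = -3; -3 = -5 — FAILS  (d = 2)
Away from these crossings d keeps a constant sign, and checking every integer in [-1000, 1000] confirms d ≠ 0 throughout. Hence the two sides are never equal, so the claimed relation (=) fails for every integer in [-1000, 1000].

No integer in the range satisfies it.

Answer: Never true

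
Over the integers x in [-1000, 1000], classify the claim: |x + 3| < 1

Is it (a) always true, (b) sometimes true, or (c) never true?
Holds at x = -3: LHS = |(-3) + 3| = |0| = 0; 0 < 1 — holds
Fails at x = 0: LHS = |0 + 3| = |3| = 3; 3 < 1 — FAILS
It is satisfied by some integers in the range but not all.

Answer: Sometimes true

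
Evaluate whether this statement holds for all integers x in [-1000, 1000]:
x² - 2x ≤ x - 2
The claim fails at x = 0:
x = 0: LHS = 0² - 2·0 = 0, RHS = 0 - 2 = -2; 0 ≤ -2 — FAILS

Because a single integer refutes it, the statement is false.

Answer: False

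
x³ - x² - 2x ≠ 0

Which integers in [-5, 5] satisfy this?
Holds for: {-5, -4, -3, -2, 1, 3, 4, 5}
Fails for: {-1, 0, 2}

Answer: {-5, -4, -3, -2, 1, 3, 4, 5}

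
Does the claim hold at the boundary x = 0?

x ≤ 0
x = 0: 0 ≤ 0 — holds

The relation is satisfied at x = 0.

Answer: Yes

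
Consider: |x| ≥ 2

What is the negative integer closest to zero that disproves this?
Testing negative integers from -1 downward:
x = -1: LHS = |-1| = 1; 1 ≥ 2 — FAILS  ← closest negative counterexample to 0

Answer: x = -1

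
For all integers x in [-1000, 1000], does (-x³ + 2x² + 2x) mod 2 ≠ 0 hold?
The claim fails at x = 0:
x = 0: LHS = (-0³ + 2·0² + 2·0) mod 2 = 0 mod 2 = 0; 0 ≠ 0 — FAILS

Because a single integer refutes it, the statement is false.

Answer: False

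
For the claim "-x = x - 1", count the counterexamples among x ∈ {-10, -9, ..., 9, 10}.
Counterexamples in [-10, 10]: {-10, -9, -8, -7, -6, -5, -4, -3, -2, -1, 0, 1, 2, 3, 4, 5, 6, 7, 8, 9, 10}.

Counting them gives 21 values.

Answer: 21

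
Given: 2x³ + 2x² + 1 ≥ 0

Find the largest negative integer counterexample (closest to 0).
Testing negative integers from -1 downward:
x = -1: LHS = 2·(-1)³ + 2·(-1)² + 1 = 1; 1 ≥ 0 — holds
x = -2: LHS = 2·(-2)³ + 2·(-2)² + 1 = -7; -7 ≥ 0 — FAILS  ← closest negative counterexample to 0

Answer: x = -2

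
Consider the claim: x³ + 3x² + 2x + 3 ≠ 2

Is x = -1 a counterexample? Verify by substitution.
Substitute x = -1 into the relation:
x = -1: LHS = (-1)³ + 3·(-1)² + 2·(-1) + 3 = 3; 3 ≠ 2 — holds

The relation holds at x = -1, so it is not a counterexample.

Answer: No, x = -1 is not a counterexample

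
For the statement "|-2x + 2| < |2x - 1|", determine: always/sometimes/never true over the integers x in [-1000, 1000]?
Holds at x = 1: LHS = |-2·1 + 2| = |0| = 0, RHS = |2·1 - 1| = |1| = 1; 0 < 1 — holds
Fails at x = 0: LHS = |-2·0 + 2| = |2| = 2, RHS = |2·0 - 1| = |-1| = 1; 2 < 1 — FAILS
It is satisfied by some integers in the range but not all.

Answer: Sometimes true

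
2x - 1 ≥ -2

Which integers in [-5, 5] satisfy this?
Holds for: {0, 1, 2, 3, 4, 5}
Fails for: {-5, -4, -3, -2, -1}

Answer: {0, 1, 2, 3, 4, 5}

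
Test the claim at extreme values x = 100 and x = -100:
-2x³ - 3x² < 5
x = 100: LHS = -2·100³ - 3·100² = -2030000; -2030000 < 5 — holds
x = -100: LHS = -2·(-100)³ - 3·(-100)² = 1970000; 1970000 < 5 — FAILS

Answer: Partially: holds for x = 100, fails for x = -100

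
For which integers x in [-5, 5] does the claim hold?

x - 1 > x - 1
Over all integers in [-5, 5], LHS − RHS is largest at x = 0, where it equals 0:
x = 0: LHS = 0 - 1 = -1, RHS = 0 - 1 = -1; -1 > -1 — FAILS
At the ends of the range:
x = -5: LHS = (-5) - 1 = -6, RHS = (-5) - 1 = -6; -6 > -6 — FAILS
x = 5: LHS = 5 - 1 = 4, RHS = 5 - 1 = 4; 4 > 4 — FAILS
Hence LHS − RHS is never positive, i.e. LHS ≤ RHS throughout, so the claimed relation (>) fails for every integer in [-5, 5].

Answer: None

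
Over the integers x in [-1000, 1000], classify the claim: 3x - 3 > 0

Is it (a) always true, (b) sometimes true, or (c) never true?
Holds at x = 2: LHS = 3·2 - 3 = 3; 3 > 0 — holds
Fails at x = 0: LHS = 3·0 - 3 = -3; -3 > 0 — FAILS
It is satisfied by some integers in the range but not all.

Answer: Sometimes true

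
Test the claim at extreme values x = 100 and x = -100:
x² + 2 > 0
x = 100: LHS = 100² + 2 = 10002; 10002 > 0 — holds
x = -100: LHS = (-100)² + 2 = 10002; 10002 > 0 — holds

Answer: Yes, holds for both x = 100 and x = -100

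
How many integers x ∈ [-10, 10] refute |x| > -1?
An absolute value is never negative, so the left side is ≥ 0 for every x, while the right side is -1. Tightest case in [-10, 10] is x = 0:
x = 0: LHS = |0| = 0; 0 > -1 — holds
Hence LHS − RHS is never zero or negative, i.e. LHS > RHS throughout, so the relation holds for every integer in [-10, 10].

No counterexample appears in that range.

Answer: 0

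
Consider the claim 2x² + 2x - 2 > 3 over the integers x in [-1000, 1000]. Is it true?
The claim fails at x = 0:
x = 0: LHS = 2·0² + 2·0 - 2 = -2; -2 > 3 — FAILS

Because a single integer refutes it, the statement is false.

Answer: False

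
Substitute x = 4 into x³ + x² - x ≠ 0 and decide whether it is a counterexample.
Substitute x = 4 into the relation:
x = 4: LHS = 4³ + 4² - 4 = 76; 76 ≠ 0 — holds

The claim holds here, so x = 4 is not a counterexample. (A counterexample exists elsewhere, e.g. x = 0.)

Answer: No, x = 4 is not a counterexample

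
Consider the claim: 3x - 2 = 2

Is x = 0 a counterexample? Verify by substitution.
Substitute x = 0 into the relation:
x = 0: LHS = 3·0 - 2 = -2; -2 = 2 — FAILS

Since the claim fails at x = 0, this value is a counterexample.

Answer: Yes, x = 0 is a counterexample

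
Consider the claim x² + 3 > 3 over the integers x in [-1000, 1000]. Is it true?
The claim fails at x = 0:
x = 0: LHS = 0² + 3 = 3; 3 > 3 — FAILS

Because a single integer refutes it, the statement is false.

Answer: False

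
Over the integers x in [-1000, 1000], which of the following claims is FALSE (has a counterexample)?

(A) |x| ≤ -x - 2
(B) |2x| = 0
(A) x = 0: LHS = |0| = 0, RHS = -0 - 2 = -2; 0 ≤ -2 — FAILS
(B) x = 1: LHS = |2·1| = |2| = 2; 2 = 0 — FAILS

Answer: Both A and B are false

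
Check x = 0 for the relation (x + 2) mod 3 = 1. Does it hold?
x = 0: LHS = (0 + 2) mod 3 = 2 mod 3 = 2; 2 = 1 — FAILS

The relation fails at x = 0, so x = 0 is a counterexample.

Answer: No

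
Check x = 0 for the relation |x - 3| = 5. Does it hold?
x = 0: LHS = |0 - 3| = |-3| = 3; 3 = 5 — FAILS

The relation fails at x = 0, so x = 0 is a counterexample.

Answer: No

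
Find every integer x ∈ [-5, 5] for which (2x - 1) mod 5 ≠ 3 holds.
Holds for: {-5, -4, -2, -1, 0, 1, 3, 4, 5}
Fails for: {-3, 2}

Answer: {-5, -4, -2, -1, 0, 1, 3, 4, 5}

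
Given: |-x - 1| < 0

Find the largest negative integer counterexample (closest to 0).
Testing negative integers from -1 downward:
x = -1: LHS = |-(-1) - 1| = |0| = 0; 0 < 0 — FAILS  ← closest negative counterexample to 0

Answer: x = -1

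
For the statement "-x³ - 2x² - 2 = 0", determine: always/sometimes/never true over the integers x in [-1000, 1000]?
Track d = LHS − RHS over the integers in [-1000, 1000]. Equality would need d = 0, but d changes sign only between consecutive integers, jumping over 0:
x = -3: LHS = -(-3)³ - 2·(-3)² - 2 = 7; 7 = 0 — FAILS  (d = 7)
x = -2: LHS = -(-2)³ - 2·(-2)² - 2 = -2; -2 = 0 — FAILS  (d = -2)
Away from these crossings d keeps a constant sign, and checking every integer in [-1000, 1000] confirms d ≠ 0 throughout. Hence the two sides are never equal, so the claimed relation (=) fails for every integer in [-1000, 1000].

No integer in the range satisfies it.

Answer: Never true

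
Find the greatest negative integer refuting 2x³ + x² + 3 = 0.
Testing negative integers from -1 downward:
x = -1: LHS = 2·(-1)³ + (-1)² + 3 = 2; 2 = 0 — FAILS  ← closest negative counterexample to 0

Answer: x = -1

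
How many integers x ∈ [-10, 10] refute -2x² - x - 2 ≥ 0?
Counterexamples in [-10, 10]: {-10, -9, -8, -7, -6, -5, -4, -3, -2, -1, 0, 1, 2, 3, 4, 5, 6, 7, 8, 9, 10}.

Counting them gives 21 values.

Answer: 21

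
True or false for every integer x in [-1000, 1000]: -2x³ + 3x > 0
The claim fails at x = 0:
x = 0: LHS = -2·0³ + 3·0 = 0; 0 > 0 — FAILS

Because a single integer refutes it, the statement is false.

Answer: False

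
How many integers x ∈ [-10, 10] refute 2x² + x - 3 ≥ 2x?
Counterexamples in [-10, 10]: {0, 1}.

Counting them gives 2 values.

Answer: 2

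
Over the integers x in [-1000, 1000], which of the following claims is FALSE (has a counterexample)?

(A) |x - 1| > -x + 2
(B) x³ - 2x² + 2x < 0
(A) x = 0: LHS = |0 - 1| = |-1| = 1, RHS = -0 + 2 = 2; 1 > 2 — FAILS
(B) x = 0: LHS = 0³ - 2·0² + 2·0 = 0; 0 < 0 — FAILS

Answer: Both A and B are false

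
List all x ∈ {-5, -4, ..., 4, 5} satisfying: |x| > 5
Over all integers in [-5, 5], LHS − RHS is largest at x = 5, where it equals 0:
x = 5: LHS = |5| = 5; 5 > 5 — FAILS
At the ends of the range:
x = -5: LHS = |-5| = 5; 5 > 5 — FAILS
Hence LHS − RHS is never positive, i.e. LHS ≤ RHS throughout, so the claimed relation (>) fails for every integer in [-5, 5].

Answer: None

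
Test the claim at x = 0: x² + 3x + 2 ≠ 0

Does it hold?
x = 0: LHS = 0² + 3·0 + 2 = 2; 2 ≠ 0 — holds

The relation is satisfied at x = 0.

Answer: Yes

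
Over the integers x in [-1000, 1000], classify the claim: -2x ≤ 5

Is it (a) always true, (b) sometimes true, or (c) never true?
Holds at x = 0: LHS = -2·0 = 0; 0 ≤ 5 — holds
Fails at x = -3: LHS = -2·(-3) = 6; 6 ≤ 5 — FAILS
It is satisfied by some integers in the range but not all.

Answer: Sometimes true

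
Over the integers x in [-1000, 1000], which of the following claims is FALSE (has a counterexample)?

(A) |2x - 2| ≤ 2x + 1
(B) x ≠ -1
(A) x = 0: LHS = |2·0 - 2| = |-2| = 2, RHS = 2·0 + 1 = 1; 2 ≤ 1 — FAILS
(B) x = -1: -1 ≠ -1 — FAILS

Answer: Both A and B are false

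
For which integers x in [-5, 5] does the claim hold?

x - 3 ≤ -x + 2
Holds for: {-5, -4, -3, -2, -1, 0, 1, 2}
Fails for: {3, 4, 5}

Answer: {-5, -4, -3, -2, -1, 0, 1, 2}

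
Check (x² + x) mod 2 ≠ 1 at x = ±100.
x = 100: LHS = (100² + 100) mod 2 = 10100 mod 2 = 0; 0 ≠ 1 — holds
x = -100: LHS = ((-100)² + (-100)) mod 2 = 9900 mod 2 = 0; 0 ≠ 1 — holds

Answer: Yes, holds for both x = 100 and x = -100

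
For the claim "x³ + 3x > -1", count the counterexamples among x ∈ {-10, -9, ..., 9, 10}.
Counterexamples in [-10, 10]: {-10, -9, -8, -7, -6, -5, -4, -3, -2, -1}.

Counting them gives 10 values.

Answer: 10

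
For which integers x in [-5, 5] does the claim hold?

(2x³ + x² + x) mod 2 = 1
For a polynomial with integer coefficients, its value mod 2 depends only on x mod 2, so it suffices to check one representative of each residue class, x = 0, 1:
x = 0: LHS = (2·0³ + 0² + 0) mod 2 = 0 mod 2 = 0; 0 = 1 — FAILS
x = 1: LHS = (2·1³ + 1² + 1) mod 2 = 4 mod 2 = 0; 0 = 1 — FAILS
The relation fails in every residue class, so the claimed relation (=) fails for every integer in [-5, 5].

Answer: None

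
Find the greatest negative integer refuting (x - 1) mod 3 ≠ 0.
Testing negative integers from -1 downward:
x = -1: LHS = ((-1) - 1) mod 3 = (-2) mod 3 = 1; 1 ≠ 0 — holds
x = -2: LHS = ((-2) - 1) mod 3 = (-3) mod 3 = 0; 0 ≠ 0 — FAILS  ← closest negative counterexample to 0

Answer: x = -2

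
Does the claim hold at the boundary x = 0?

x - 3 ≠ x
x = 0: LHS = 0 - 3 = -3; -3 ≠ 0 — holds

The relation is satisfied at x = 0.

Answer: Yes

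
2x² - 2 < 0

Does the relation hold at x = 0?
x = 0: LHS = 2·0² - 2 = -2; -2 < 0 — holds

The relation is satisfied at x = 0.

Answer: Yes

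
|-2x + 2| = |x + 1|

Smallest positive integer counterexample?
Testing positive integers:
x = 1: LHS = |-2·1 + 2| = |0| = 0, RHS = |1 + 1| = |2| = 2; 0 = 2 — FAILS  ← smallest positive counterexample

Answer: x = 1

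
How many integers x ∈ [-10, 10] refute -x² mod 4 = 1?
Counterexamples in [-10, 10]: {-10, -9, -8, -7, -6, -5, -4, -3, -2, -1, 0, 1, 2, 3, 4, 5, 6, 7, 8, 9, 10}.

Counting them gives 21 values.

Answer: 21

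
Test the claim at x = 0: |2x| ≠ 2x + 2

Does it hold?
x = 0: LHS = |2·0| = |0| = 0, RHS = 2·0 + 2 = 2; 0 ≠ 2 — holds

The relation is satisfied at x = 0.

Answer: Yes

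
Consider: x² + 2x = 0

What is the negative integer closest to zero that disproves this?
Testing negative integers from -1 downward:
x = -1: LHS = (-1)² + 2·(-1) = -1; -1 = 0 — FAILS  ← closest negative counterexample to 0

Answer: x = -1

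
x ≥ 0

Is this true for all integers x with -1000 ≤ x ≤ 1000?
The claim fails at x = -1:
x = -1: -1 ≥ 0 — FAILS

Because a single integer refutes it, the statement is false.

Answer: False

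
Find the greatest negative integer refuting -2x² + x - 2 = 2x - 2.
Testing negative integers from -1 downward:
x = -1: LHS = -2·(-1)² + (-1) - 2 = -5, RHS = 2·(-1) - 2 = -4; -5 = -4 — FAILS  ← closest negative counterexample to 0

Answer: x = -1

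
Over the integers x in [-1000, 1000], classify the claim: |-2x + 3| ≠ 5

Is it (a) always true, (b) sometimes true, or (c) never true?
Holds at x = 0: LHS = |-2·0 + 3| = |3| = 3; 3 ≠ 5 — holds
Fails at x = -1: LHS = |-2·(-1) + 3| = |5| = 5; 5 ≠ 5 — FAILS
It is satisfied by some integers in the range but not all.

Answer: Sometimes true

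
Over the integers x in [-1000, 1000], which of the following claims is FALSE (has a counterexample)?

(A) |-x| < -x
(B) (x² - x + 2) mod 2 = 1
(A) x = 0: LHS = |-0| = |0| = 0, RHS = -0 = 0; 0 < 0 — FAILS
(B) x = 0: LHS = (0² - 0 + 2) mod 2 = 2 mod 2 = 0; 0 = 1 — FAILS

Answer: Both A and B are false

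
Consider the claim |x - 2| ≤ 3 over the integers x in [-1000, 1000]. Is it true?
The claim fails at x = -2:
x = -2: LHS = |(-2) - 2| = |-4| = 4; 4 ≤ 3 — FAILS

Because a single integer refutes it, the statement is false.

Answer: False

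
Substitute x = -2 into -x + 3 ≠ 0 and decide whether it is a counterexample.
Substitute x = -2 into the relation:
x = -2: LHS = -(-2) + 3 = 5; 5 ≠ 0 — holds

The claim holds here, so x = -2 is not a counterexample. (A counterexample exists elsewhere, e.g. x = 3.)

Answer: No, x = -2 is not a counterexample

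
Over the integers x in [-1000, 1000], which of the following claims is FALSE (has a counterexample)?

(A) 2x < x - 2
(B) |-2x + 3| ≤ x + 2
(A) x = 0: LHS = 2·0 = 0, RHS = 0 - 2 = -2; 0 < -2 — FAILS
(B) x = 0: LHS = |-2·0 + 3| = |3| = 3, RHS = 0 + 2 = 2; 3 ≤ 2 — FAILS

Answer: Both A and B are false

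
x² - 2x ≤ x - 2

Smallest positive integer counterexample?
Testing positive integers:
x = 1: LHS = 1² - 2·1 = -1, RHS = 1 - 2 = -1; -1 ≤ -1 — holds
x = 2: LHS = 2² - 2·2 = 0, RHS = 2 - 2 = 0; 0 ≤ 0 — holds
x = 3: LHS = 3² - 2·3 = 3, RHS = 3 - 2 = 1; 3 ≤ 1 — FAILS  ← smallest positive counterexample

Answer: x = 3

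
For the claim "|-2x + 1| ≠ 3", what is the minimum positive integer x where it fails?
Testing positive integers:
x = 1: LHS = |-2·1 + 1| = |-1| = 1; 1 ≠ 3 — holds
x = 2: LHS = |-2·2 + 1| = |-3| = 3; 3 ≠ 3 — FAILS  ← smallest positive counterexample

Answer: x = 2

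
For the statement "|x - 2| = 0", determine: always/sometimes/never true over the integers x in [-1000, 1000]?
Holds at x = 2: LHS = |2 - 2| = |0| = 0; 0 = 0 — holds
Fails at x = 0: LHS = |0 - 2| = |-2| = 2; 2 = 0 — FAILS
It is satisfied by some integers in the range but not all.

Answer: Sometimes true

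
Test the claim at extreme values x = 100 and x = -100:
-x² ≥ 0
x = 100: LHS = -100² = -10000; -10000 ≥ 0 — FAILS
x = -100: LHS = -(-100)² = -10000; -10000 ≥ 0 — FAILS

Answer: No, fails for both x = 100 and x = -100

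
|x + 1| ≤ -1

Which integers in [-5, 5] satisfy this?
An absolute value is never negative, so the left side is ≥ 0 for every x, while the right side is -1. Tightest case in [-5, 5] is x = -1:
x = -1: LHS = |(-1) + 1| = |0| = 0; 0 ≤ -1 — FAILS
Hence LHS − RHS is never zero or negative, i.e. LHS > RHS throughout, so the claimed relation (≤) fails for every integer in [-5, 5].

Answer: None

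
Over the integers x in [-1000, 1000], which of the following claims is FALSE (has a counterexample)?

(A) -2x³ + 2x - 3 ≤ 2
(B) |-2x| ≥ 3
(A) x = -2: LHS = -2·(-2)³ + 2·(-2) - 3 = 9; 9 ≤ 2 — FAILS
(B) x = 0: LHS = |-2·0| = |0| = 0; 0 ≥ 3 — FAILS

Answer: Both A and B are false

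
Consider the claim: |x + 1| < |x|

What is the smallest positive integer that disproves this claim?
Testing positive integers:
x = 1: LHS = |1 + 1| = |2| = 2, RHS = |1| = 1; 2 < 1 — FAILS  ← smallest positive counterexample

Answer: x = 1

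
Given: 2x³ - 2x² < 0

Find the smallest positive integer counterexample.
Testing positive integers:
x = 1: LHS = 2·1³ - 2·1² = 0; 0 < 0 — FAILS  ← smallest positive counterexample

Answer: x = 1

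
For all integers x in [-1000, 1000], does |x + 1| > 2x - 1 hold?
The claim fails at x = 2:
x = 2: LHS = |2 + 1| = |3| = 3, RHS = 2·2 - 1 = 3; 3 > 3 — FAILS

Because a single integer refutes it, the statement is false.

Answer: False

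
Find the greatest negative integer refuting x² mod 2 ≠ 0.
Testing negative integers from -1 downward:
x = -1: LHS = ((-1)²) mod 2 = 1 mod 2 = 1; 1 ≠ 0 — holds
x = -2: LHS = ((-2)²) mod 2 = 4 mod 2 = 0; 0 ≠ 0 — FAILS  ← closest negative counterexample to 0

Answer: x = -2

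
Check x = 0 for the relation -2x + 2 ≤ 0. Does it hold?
x = 0: LHS = -2·0 + 2 = 2; 2 ≤ 0 — FAILS

The relation fails at x = 0, so x = 0 is a counterexample.

Answer: No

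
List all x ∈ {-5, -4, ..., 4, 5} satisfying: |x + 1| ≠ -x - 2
Over all integers in [-5, 5], LHS − RHS is always positive; it is smallest at x = -1, where it equals 1:
x = -1: LHS = |(-1) + 1| = |0| = 0, RHS = -(-1) - 2 = -1; 0 ≠ -1 — holds
At the ends of the range:
x = -5: LHS = |(-5) + 1| = |-4| = 4, RHS = -(-5) - 2 = 3; 4 ≠ 3 — holds
x = 5: LHS = |5 + 1| = |6| = 6, RHS = -5 - 2 = -7; 6 ≠ -7 — holds
Hence LHS − RHS is never 0, i.e. the two sides are never equal, so the relation holds for every integer in [-5, 5].

Answer: All integers in [-5, 5]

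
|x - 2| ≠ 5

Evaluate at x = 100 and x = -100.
x = 100: LHS = |100 - 2| = |98| = 98; 98 ≠ 5 — holds
x = -100: LHS = |(-100) - 2| = |-102| = 102; 102 ≠ 5 — holds

Answer: Yes, holds for both x = 100 and x = -100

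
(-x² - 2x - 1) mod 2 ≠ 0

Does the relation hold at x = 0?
x = 0: LHS = (-0² - 2·0 - 1) mod 2 = (-1) mod 2 = 1; 1 ≠ 0 — holds

The relation is satisfied at x = 0.

Answer: Yes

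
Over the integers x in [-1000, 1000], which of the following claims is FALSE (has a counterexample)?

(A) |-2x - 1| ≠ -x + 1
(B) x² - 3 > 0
(A) x = 0: LHS = |-2·0 - 1| = |-1| = 1, RHS = -0 + 1 = 1; 1 ≠ 1 — FAILS
(B) x = 0: LHS = 0² - 3 = -3; -3 > 0 — FAILS

Answer: Both A and B are false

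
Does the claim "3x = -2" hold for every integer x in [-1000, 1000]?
The claim fails at x = 0:
x = 0: LHS = 3·0 = 0; 0 = -2 — FAILS

Because a single integer refutes it, the statement is false.

Answer: False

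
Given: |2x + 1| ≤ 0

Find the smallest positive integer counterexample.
Testing positive integers:
x = 1: LHS = |2·1 + 1| = |3| = 3; 3 ≤ 0 — FAILS  ← smallest positive counterexample

Answer: x = 1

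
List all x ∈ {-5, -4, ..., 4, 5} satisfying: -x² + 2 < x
Holds for: {-5, -4, -3, 2, 3, 4, 5}
Fails for: {-2, -1, 0, 1}

Answer: {-5, -4, -3, 2, 3, 4, 5}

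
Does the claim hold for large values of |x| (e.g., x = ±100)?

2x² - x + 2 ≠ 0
x = 100: LHS = 2·100² - 100 + 2 = 19902; 19902 ≠ 0 — holds
x = -100: LHS = 2·(-100)² - (-100) + 2 = 20102; 20102 ≠ 0 — holds

Answer: Yes, holds for both x = 100 and x = -100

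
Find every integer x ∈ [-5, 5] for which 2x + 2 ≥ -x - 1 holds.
Holds for: {-1, 0, 1, 2, 3, 4, 5}
Fails for: {-5, -4, -3, -2}

Answer: {-1, 0, 1, 2, 3, 4, 5}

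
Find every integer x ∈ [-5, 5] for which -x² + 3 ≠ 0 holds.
Track d = LHS − RHS over the integers in [-5, 5]. Equality would need d = 0, but d changes sign only between consecutive integers, jumping over 0:
x = -2: LHS = -(-2)² + 3 = -1; -1 ≠ 0 — holds  (d = -1)
x = -1: LHS = -(-1)² + 3 = 2; 2 ≠ 0 — holds  (d = 2)
x = 1: LHS = -1² + 3 = 2; 2 ≠ 0 — holds  (d = 2)
x = 2: LHS = -2² + 3 = -1; -1 ≠ 0 — holds  (d = -1)
Away from these crossings d keeps a constant sign, and checking every integer in [-5, 5] confirms d ≠ 0 throughout. Hence the two sides are never equal, so the relation holds for every integer in [-5, 5].

Answer: All integers in [-5, 5]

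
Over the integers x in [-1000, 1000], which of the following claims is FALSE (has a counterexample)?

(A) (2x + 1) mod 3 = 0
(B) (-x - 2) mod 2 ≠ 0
(A) x = 0: LHS = (2·0 + 1) mod 3 = 1 mod 3 = 1; 1 = 0 — FAILS
(B) x = 0: LHS = (-0 - 2) mod 2 = (-2) mod 2 = 0; 0 ≠ 0 — FAILS

Answer: Both A and B are false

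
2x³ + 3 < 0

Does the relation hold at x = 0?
x = 0: LHS = 2·0³ + 3 = 3; 3 < 0 — FAILS

The relation fails at x = 0, so x = 0 is a counterexample.

Answer: No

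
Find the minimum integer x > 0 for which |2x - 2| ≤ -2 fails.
Testing positive integers:
x = 1: LHS = |2·1 - 2| = |0| = 0; 0 ≤ -2 — FAILS  ← smallest positive counterexample

Answer: x = 1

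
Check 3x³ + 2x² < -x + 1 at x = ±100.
x = 100: LHS = 3·100³ + 2·100² = 3020000, RHS = -100 + 1 = -99; 3020000 < -99 — FAILS
x = -100: LHS = 3·(-100)³ + 2·(-100)² = -2980000, RHS = -(-100) + 1 = 101; -2980000 < 101 — holds

Answer: Partially: fails for x = 100, holds for x = -100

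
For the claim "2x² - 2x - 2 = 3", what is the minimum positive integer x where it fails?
Testing positive integers:
x = 1: LHS = 2·1² - 2·1 - 2 = -2; -2 = 3 — FAILS  ← smallest positive counterexample

Answer: x = 1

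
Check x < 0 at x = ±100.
x = 100: 100 < 0 — FAILS
x = -100: -100 < 0 — holds

Answer: Partially: fails for x = 100, holds for x = -100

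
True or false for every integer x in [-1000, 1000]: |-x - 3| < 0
The claim fails at x = 0:
x = 0: LHS = |-0 - 3| = |-3| = 3; 3 < 0 — FAILS

Because a single integer refutes it, the statement is false.

Answer: False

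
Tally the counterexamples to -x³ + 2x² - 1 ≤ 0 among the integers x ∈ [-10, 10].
Counterexamples in [-10, 10]: {-10, -9, -8, -7, -6, -5, -4, -3, -2, -1}.

Counting them gives 10 values.

Answer: 10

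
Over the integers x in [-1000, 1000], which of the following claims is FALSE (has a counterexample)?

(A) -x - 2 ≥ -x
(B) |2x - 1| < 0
(A) x = 0: LHS = -0 - 2 = -2, RHS = -0 = 0; -2 ≥ 0 — FAILS
(B) x = 0: LHS = |2·0 - 1| = |-1| = 1; 1 < 0 — FAILS

Answer: Both A and B are false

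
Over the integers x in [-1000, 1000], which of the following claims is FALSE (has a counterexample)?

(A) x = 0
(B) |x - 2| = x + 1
(A) x = 1: 1 = 0 — FAILS
(B) x = 0: LHS = |0 - 2| = |-2| = 2, RHS = 0 + 1 = 1; 2 = 1 — FAILS

Answer: Both A and B are false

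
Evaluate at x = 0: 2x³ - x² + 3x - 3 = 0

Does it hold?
x = 0: LHS = 2·0³ - 0² + 3·0 - 3 = -3; -3 = 0 — FAILS

The relation fails at x = 0, so x = 0 is a counterexample.

Answer: No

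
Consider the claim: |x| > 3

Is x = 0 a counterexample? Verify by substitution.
Substitute x = 0 into the relation:
x = 0: LHS = |0| = 0; 0 > 3 — FAILS

Since the claim fails at x = 0, this value is a counterexample.

Answer: Yes, x = 0 is a counterexample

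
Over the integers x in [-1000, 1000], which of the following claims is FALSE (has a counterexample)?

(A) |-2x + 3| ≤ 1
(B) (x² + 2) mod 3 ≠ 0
(A) x = 0: LHS = |-2·0 + 3| = |3| = 3; 3 ≤ 1 — FAILS
(B) x = 1: LHS = (1² + 2) mod 3 = 3 mod 3 = 0; 0 ≠ 0 — FAILS

Answer: Both A and B are false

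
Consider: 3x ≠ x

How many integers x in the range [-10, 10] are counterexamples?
Counterexamples in [-10, 10]: {0}.

Counting them gives 1 values.

Answer: 1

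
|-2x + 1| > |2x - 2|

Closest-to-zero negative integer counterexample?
Testing negative integers from -1 downward:
x = -1: LHS = |-2·(-1) + 1| = |3| = 3, RHS = |2·(-1) - 2| = |-4| = 4; 3 > 4 — FAILS  ← closest negative counterexample to 0

Answer: x = -1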